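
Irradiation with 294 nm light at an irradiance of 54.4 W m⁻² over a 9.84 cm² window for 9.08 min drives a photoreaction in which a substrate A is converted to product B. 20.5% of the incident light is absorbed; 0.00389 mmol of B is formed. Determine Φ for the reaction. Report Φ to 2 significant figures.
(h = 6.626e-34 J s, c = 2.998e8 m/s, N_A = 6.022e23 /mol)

Product: 0.00389 mmol = 3.89e-6 mol.
Photon energy at 294 nm: hc/λ = (6.626e-34)(2.998e8)/(294e-9) = 6.757e-19 J.
Energy delivered: (54.4 W m⁻²)(9.84e-4 m²)(544.8 s) = 29.16 J.
Photons incident: 29.16 / 6.757e-19 = 4.316e19, i.e. 4.316e19/6.022e23 = 7.167e-5 mol.
Photons absorbed: 0.205 × 7.167e-5 = 1.469e-5 mol.
Φ = 3.89e-6 mol / 1.469e-5 mol photons = 0.26.

Φ = 0.26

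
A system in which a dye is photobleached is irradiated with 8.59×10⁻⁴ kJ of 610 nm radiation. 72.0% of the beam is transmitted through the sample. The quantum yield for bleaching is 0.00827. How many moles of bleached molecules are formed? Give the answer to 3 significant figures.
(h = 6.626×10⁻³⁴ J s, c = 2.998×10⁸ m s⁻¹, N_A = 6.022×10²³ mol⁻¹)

Photon energy at 610 nm: hc/λ = (6.626×10⁻³⁴)(2.998×10⁸)/(610×10⁻⁹) = 3.257×10⁻¹⁹ J.
Incident energy: 8.59×10⁻⁴ kJ = 0.859 J.
Photons incident: 0.859 / 3.257×10⁻¹⁹ = 2.637×10¹⁸, i.e. 2.637×10¹⁸/6.022×10²³ = 4.379×10⁻⁶ mol.
Fraction absorbed: 1 − 72.0/100 = 0.2800.
Photons absorbed: 0.2800 × 4.379×10⁻⁶ = 1.226×10⁻⁶ mol.
Product: Φ × n_abs = 0.00827 × 1.226×10⁻⁶ = 1.014×10⁻⁸ mol.

1.01×10⁻⁸ mol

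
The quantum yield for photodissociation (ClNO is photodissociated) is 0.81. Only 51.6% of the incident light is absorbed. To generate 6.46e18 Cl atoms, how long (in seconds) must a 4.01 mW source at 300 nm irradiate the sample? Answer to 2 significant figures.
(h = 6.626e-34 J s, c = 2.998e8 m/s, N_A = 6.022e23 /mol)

Product: 6.46e18 / 6.022e23 = 1.073e-5 mol.
Photons that must be absorbed: 1.073e-5 / 0.81 = 1.325e-5 mol.
Incident photons needed: 1.325e-5 / 0.516 = 2.568e-5 mol.
Photon energy: hc/λ = 6.622e-19 J; per mole, 3.988e5 J mol⁻¹.
Energy required: 2.568e-5 × 3.988e5 = 10.24 J.
Time: 10.24 J / 0.00401 W = 2600 s.

t ≈ 2600 s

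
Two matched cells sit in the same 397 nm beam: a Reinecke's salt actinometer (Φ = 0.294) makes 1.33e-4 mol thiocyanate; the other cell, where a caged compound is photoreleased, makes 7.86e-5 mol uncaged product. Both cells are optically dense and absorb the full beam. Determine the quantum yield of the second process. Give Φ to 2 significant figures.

Photons absorbed by the actinometer: 1.33e-4 / 0.294 = 4.524e-4 mol.
Φ(unknown) = 7.86e-5 / 4.524e-4 = 0.17.

Φ = 0.17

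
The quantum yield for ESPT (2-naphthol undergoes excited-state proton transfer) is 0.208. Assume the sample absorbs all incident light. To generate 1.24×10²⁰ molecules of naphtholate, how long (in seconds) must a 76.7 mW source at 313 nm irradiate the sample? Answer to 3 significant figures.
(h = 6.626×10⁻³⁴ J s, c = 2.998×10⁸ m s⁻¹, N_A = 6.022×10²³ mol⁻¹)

Product: 1.24×10²⁰ / 6.022×10²³ = 2.059×10⁻⁴ mol.
Photons that must be absorbed: 2.059×10⁻⁴ / 0.208 = 9.899×10⁻⁴ mol.
Photon energy: hc/λ = 6.347×10⁻¹⁹ J; per mole, 3.822×10⁵ J mol⁻¹.
Energy required: 9.899×10⁻⁴ × 3.822×10⁵ = 378.3 J.
Time: 378.3 J / 0.0767 W = 4930 s.

t ≈ 4930 s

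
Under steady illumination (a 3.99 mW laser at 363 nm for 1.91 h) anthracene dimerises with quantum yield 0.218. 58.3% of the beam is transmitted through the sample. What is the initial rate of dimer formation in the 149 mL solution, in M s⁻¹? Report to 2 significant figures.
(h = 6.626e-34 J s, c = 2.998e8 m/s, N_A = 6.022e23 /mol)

Photon energy at 363 nm: hc/λ = (6.626e-34)(2.998e8)/(363e-9) = 5.472e-19 J.
Energy delivered: (3.99 mW)(6876 s) = 27.44 J.
Photons incident: 27.44 / 5.472e-19 = 5.015e19, i.e. 5.015e19/6.022e23 = 8.328e-5 mol.
Fraction absorbed: 1 − 58.3/100 = 0.4170.
Photons absorbed: 0.4170 × 8.328e-5 = 3.473e-5 mol.
Product formed: 0.218 × 3.473e-5 = 7.571e-6 mol.
Rate: 7.571e-6 mol / (6876 s × 0.149 L) = 7.4e-9 M s⁻¹.

7.4e-9 M s⁻¹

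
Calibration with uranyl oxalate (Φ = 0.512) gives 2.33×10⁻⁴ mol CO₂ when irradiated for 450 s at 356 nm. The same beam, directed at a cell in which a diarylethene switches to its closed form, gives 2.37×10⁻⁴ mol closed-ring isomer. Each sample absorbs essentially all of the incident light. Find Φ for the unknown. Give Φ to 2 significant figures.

Photons absorbed by the actinometer: 2.33×10⁻⁴ / 0.512 = 4.551×10⁻⁴ mol.
Φ(unknown) = 2.37×10⁻⁴ / 4.551×10⁻⁴ = 0.52.

Φ = 0.52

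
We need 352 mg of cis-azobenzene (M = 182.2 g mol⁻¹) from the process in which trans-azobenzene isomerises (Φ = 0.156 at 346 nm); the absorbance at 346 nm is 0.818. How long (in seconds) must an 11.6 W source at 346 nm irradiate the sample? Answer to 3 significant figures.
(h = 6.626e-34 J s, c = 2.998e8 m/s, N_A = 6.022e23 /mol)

Product: 352 mg / 182.2 g mol⁻¹ = 0.001932 mol.
Photons that must be absorbed: 0.001932 / 0.156 = 0.01238 mol.
Fraction absorbed: 1 − 10^(−0.818) = 0.8479.
Incident photons needed: 0.01238 / 0.8479 = 0.01460 mol.
Photon energy: hc/λ = 5.741e-19 J; per mole, 3.457e5 J mol⁻¹.
Energy required: 0.01460 × 3.457e5 = 5047 J.
Time: 5047 J / 11.6 W = 435 s.

t ≈ 435 s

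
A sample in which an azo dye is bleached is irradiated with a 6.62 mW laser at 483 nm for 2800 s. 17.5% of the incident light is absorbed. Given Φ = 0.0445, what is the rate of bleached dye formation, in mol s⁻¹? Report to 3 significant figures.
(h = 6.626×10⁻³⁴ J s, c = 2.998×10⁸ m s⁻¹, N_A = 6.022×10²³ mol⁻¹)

2.08×10⁻¹⁰ mol s⁻¹

Photon energy at 483 nm: hc/λ = (6.626×10⁻³⁴)(2.998×10⁸)/(483×10⁻⁹) = 4.113×10⁻¹⁹ J.
Energy delivered: (6.62 mW)(2800 s) = 18.54 J.
Photons incident: 18.54 / 4.113×10⁻¹⁹ = 4.508×10¹⁹, i.e. 4.508×10¹⁹/6.022×10²³ = 7.486×10⁻⁵ mol.
Photons absorbed: 0.175 × 7.486×10⁻⁵ = 1.310×10⁻⁵ mol.
Product formed: 0.0445 × 1.310×10⁻⁵ = 5.830×10⁻⁷ mol.
Rate: 5.830×10⁻⁷ / 2800 s = 2.08×10⁻¹⁰ mol s⁻¹.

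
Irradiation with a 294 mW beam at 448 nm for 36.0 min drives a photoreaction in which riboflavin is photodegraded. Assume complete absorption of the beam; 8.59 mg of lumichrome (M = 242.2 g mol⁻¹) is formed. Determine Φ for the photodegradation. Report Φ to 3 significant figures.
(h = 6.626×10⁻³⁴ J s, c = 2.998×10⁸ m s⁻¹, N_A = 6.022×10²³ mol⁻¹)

Product: 8.59 mg / 242.2 g mol⁻¹ = 3.547×10⁻⁵ mol.
Photon energy at 448 nm: hc/λ = (6.626×10⁻³⁴)(2.998×10⁸)/(448×10⁻⁹) = 4.434×10⁻¹⁹ J.
Energy delivered: (294 mW)(2160 s) = 635.0 J.
Photons incident: 635.0 / 4.434×10⁻¹⁹ = 1.432×10²¹, i.e. 1.432×10²¹/6.022×10²³ = 0.002378 mol.
Φ = 3.547×10⁻⁵ mol / 0.002378 mol photons = 0.0149.

Φ = 0.0149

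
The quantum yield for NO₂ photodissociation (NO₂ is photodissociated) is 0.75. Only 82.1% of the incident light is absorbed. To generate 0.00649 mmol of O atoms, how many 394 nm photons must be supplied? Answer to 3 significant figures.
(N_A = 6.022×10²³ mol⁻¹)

6.35×10¹⁸ photons

Product: 0.00649 mmol = 6.49×10⁻⁶ mol.
Photons that must be absorbed: 6.49×10⁻⁶ / 0.75 = 8.653×10⁻⁶ mol.
Incident photons needed: 8.653×10⁻⁶ / 0.821 = 1.054×10⁻⁵ mol.
Photon count: 1.054×10⁻⁵ × 6.022×10²³ = 6.35×10¹⁸.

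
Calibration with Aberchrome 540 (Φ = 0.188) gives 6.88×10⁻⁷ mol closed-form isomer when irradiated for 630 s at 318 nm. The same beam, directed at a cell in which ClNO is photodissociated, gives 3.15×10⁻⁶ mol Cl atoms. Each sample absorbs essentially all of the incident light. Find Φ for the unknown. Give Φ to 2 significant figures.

Photons absorbed by the actinometer: 6.88×10⁻⁷ / 0.188 = 3.660×10⁻⁶ mol.
Φ(unknown) = 3.15×10⁻⁶ / 3.660×10⁻⁶ = 0.86.

Φ = 0.86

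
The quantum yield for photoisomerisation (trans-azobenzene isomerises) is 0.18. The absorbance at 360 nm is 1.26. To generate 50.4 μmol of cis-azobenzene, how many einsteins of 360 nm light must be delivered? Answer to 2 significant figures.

3.0×10⁻⁴ einstein

Product: 50.4 μmol = 5.04×10⁻⁵ mol.
Photons that must be absorbed: 5.04×10⁻⁵ / 0.18 = 2.800×10⁻⁴ mol.
Fraction absorbed: 1 − 10^(−1.26) = 0.9450.
Incident photons needed: 2.800×10⁻⁴ / 0.9450 = 2.963×10⁻⁴ mol.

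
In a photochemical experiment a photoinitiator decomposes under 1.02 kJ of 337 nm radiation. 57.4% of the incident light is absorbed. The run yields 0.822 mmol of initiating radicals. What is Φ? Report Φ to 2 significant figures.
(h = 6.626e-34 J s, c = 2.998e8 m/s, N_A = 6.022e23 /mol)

Product: 0.822 mmol = 8.22e-4 mol.
Photon energy at 337 nm: hc/λ = (6.626e-34)(2.998e8)/(337e-9) = 5.895e-19 J.
Incident energy: 1.02 kJ = 1020 J.
Photons incident: 1020 / 5.895e-19 = 1.730e21, i.e. 1.730e21/6.022e23 = 0.002873 mol.
Photons absorbed: 0.574 × 0.002873 = 0.001649 mol.
Φ = 8.22e-4 mol / 0.001649 mol photons = 0.50.

Φ = 0.50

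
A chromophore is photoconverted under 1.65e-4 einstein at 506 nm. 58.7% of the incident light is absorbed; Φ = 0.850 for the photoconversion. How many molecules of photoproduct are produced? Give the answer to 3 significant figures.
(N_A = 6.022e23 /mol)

Photons absorbed: 0.587 × 1.65e-4 = 9.686e-5 mol.
Product: Φ × n_abs = 0.850 × 9.686e-5 = 8.233e-5 mol.
As a count: 8.233e-5 × 6.022e23 = 4.96e19.

4.96e19 molecules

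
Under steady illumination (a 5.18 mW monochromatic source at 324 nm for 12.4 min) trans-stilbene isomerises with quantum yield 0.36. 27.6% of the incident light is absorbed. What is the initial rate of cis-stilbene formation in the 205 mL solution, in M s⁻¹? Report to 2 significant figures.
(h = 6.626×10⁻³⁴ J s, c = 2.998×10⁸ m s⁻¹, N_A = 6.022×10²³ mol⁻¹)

Photon energy at 324 nm: hc/λ = (6.626×10⁻³⁴)(2.998×10⁸)/(324×10⁻⁹) = 6.131×10⁻¹⁹ J.
Energy delivered: (5.18 mW)(744 s) = 3.854 J.
Photons incident: 3.854 / 6.131×10⁻¹⁹ = 6.286×10¹⁸, i.e. 6.286×10¹⁸/6.022×10²³ = 1.044×10⁻⁵ mol.
Photons absorbed: 0.276 × 1.044×10⁻⁵ = 2.881×10⁻⁶ mol.
Product formed: 0.36 × 2.881×10⁻⁶ = 1.037×10⁻⁶ mol.
Rate: 1.037×10⁻⁶ mol / (744 s × 0.205 L) = 6.8×10⁻⁹ M s⁻¹.

6.8×10⁻⁹ M s⁻¹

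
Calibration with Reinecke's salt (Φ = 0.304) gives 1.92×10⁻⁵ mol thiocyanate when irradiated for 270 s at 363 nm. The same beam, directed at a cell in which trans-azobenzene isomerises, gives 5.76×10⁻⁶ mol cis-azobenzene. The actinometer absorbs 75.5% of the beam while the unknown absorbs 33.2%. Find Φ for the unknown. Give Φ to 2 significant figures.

Photons absorbed by the actinometer: 1.92×10⁻⁵ / 0.304 = 6.316×10⁻⁵ mol.
Incident flux: 6.316×10⁻⁵ / 0.755 = 8.366×10⁻⁵ einstein.
Absorbed by unknown: 0.332 × 8.366×10⁻⁵ = 2.778×10⁻⁵ mol.
Φ(unknown) = 5.76×10⁻⁶ / 2.778×10⁻⁵ = 0.21.

Φ = 0.21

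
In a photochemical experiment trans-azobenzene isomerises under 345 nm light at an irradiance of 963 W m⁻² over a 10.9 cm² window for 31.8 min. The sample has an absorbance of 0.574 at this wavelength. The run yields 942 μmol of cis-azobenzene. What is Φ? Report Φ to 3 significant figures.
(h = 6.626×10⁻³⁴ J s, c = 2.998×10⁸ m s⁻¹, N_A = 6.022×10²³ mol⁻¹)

Φ = 0.222

Product: 942 μmol = 9.42×10⁻⁴ mol.
Photon energy at 345 nm: hc/λ = (6.626×10⁻³⁴)(2.998×10⁸)/(345×10⁻⁹) = 5.758×10⁻¹⁹ J.
Energy delivered: (963 W m⁻²)(10.9×10⁻⁴ m²)(1908 s) = 2003 J.
Photons incident: 2003 / 5.758×10⁻¹⁹ = 3.479×10²¹, i.e. 3.479×10²¹/6.022×10²³ = 0.005777 mol.
Fraction absorbed: 1 − 10^(−0.574) = 0.7333.
Photons absorbed: 0.7333 × 0.005777 = 0.004236 mol.
Φ = 9.42×10⁻⁴ mol / 0.004236 mol photons = 0.222.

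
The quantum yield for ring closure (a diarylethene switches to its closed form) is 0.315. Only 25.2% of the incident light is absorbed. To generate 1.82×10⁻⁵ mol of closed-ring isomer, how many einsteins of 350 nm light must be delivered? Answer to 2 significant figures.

Photons that must be absorbed: 1.82×10⁻⁵ / 0.315 = 5.778×10⁻⁵ mol.
Incident photons needed: 5.778×10⁻⁵ / 0.252 = 2.293×10⁻⁴ mol.

2.3×10⁻⁴ einstein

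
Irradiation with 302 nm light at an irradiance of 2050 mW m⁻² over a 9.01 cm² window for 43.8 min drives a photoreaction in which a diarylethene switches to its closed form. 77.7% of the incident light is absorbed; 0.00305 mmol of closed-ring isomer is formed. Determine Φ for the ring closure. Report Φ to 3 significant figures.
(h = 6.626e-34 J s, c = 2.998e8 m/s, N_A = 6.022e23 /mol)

Φ = 0.320

Product: 0.00305 mmol = 3.05e-6 mol.
Photon energy at 302 nm: hc/λ = (6.626e-34)(2.998e8)/(302e-9) = 6.578e-19 J.
Energy delivered: (2050 mW m⁻²)(9.01e-4 m²)(2628 s) = 4.854 J.
Photons incident: 4.854 / 6.578e-19 = 7.379e18, i.e. 7.379e18/6.022e23 = 1.225e-5 mol.
Photons absorbed: 0.777 × 1.225e-5 = 9.518e-6 mol.
Φ = 3.05e-6 mol / 9.518e-6 mol photons = 0.320.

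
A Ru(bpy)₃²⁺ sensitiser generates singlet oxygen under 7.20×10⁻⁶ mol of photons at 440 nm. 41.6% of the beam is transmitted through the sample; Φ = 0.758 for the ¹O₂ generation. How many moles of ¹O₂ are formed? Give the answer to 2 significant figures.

Fraction absorbed: 1 − 41.6/100 = 0.5840.
Photons absorbed: 0.5840 × 7.20×10⁻⁶ = 4.205×10⁻⁶ mol.
Product: Φ × n_abs = 0.758 × 4.205×10⁻⁶ = 3.187×10⁻⁶ mol.

3.2×10⁻⁶ mol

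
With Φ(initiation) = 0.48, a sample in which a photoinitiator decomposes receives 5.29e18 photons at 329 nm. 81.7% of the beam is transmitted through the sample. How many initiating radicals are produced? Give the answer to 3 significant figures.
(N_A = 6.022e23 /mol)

4.65e17 initiating radicals

Moles of photons: 5.29e18 / 6.022e23 = 8.784e-6 mol.
Fraction absorbed: 1 − 81.7/100 = 0.1830.
Photons absorbed: 0.1830 × 8.784e-6 = 1.607e-6 mol.
Product: Φ × n_abs = 0.48 × 1.607e-6 = 7.714e-7 mol.
As a count: 7.714e-7 × 6.022e23 = 4.65e17.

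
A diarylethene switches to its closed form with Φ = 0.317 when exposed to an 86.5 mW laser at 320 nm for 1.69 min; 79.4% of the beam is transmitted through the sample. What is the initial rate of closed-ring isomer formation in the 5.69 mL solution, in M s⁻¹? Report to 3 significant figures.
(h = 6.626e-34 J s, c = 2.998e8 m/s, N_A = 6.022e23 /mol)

Photon energy at 320 nm: hc/λ = (6.626e-34)(2.998e8)/(320e-9) = 6.208e-19 J.
Energy delivered: (86.5 mW)(101.4 s) = 8.771 J.
Photons incident: 8.771 / 6.208e-19 = 1.413e19, i.e. 1.413e19/6.022e23 = 2.346e-5 mol.
Fraction absorbed: 1 − 79.4/100 = 0.2060.
Photons absorbed: 0.2060 × 2.346e-5 = 4.833e-6 mol.
Product formed: 0.317 × 4.833e-6 = 1.532e-6 mol.
Rate: 1.532e-6 mol / (101.4 s × 0.00569 L) = 2.66e-6 M s⁻¹.

2.66e-6 M s⁻¹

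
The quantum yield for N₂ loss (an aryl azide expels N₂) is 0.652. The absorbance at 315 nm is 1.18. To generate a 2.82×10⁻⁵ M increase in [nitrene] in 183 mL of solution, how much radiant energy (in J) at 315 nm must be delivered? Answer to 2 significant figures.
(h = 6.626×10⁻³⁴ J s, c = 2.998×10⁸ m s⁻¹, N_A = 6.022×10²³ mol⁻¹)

Product: (2.82×10⁻⁵ M)(0.183 L) = 5.161×10⁻⁶ mol.
Photons that must be absorbed: 5.161×10⁻⁶ / 0.652 = 7.916×10⁻⁶ mol.
Fraction absorbed: 1 − 10^(−1.18) = 0.9339.
Incident photons needed: 7.916×10⁻⁶ / 0.9339 = 8.476×10⁻⁶ mol.
Photon energy: hc/λ = 6.306×10⁻¹⁹ J; per mole, 3.797×10⁵ J mol⁻¹.
Energy required: 8.476×10⁻⁶ × 3.797×10⁵ = 3.2 J.

3.2 J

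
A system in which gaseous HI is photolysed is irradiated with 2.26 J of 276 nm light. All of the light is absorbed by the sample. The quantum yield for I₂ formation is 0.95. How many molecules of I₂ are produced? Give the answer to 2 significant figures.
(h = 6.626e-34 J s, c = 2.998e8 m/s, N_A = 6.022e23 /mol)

Photon energy at 276 nm: hc/λ = (6.626e-34)(2.998e8)/(276e-9) = 7.197e-19 J.
Photons incident: 2.26 / 7.197e-19 = 3.140e18, i.e. 3.140e18/6.022e23 = 5.214e-6 mol.
Product: Φ × n_abs = 0.95 × 5.214e-6 = 4.953e-6 mol.
As a count: 4.953e-6 × 6.022e23 = 3.0e18.

3.0e18 molecules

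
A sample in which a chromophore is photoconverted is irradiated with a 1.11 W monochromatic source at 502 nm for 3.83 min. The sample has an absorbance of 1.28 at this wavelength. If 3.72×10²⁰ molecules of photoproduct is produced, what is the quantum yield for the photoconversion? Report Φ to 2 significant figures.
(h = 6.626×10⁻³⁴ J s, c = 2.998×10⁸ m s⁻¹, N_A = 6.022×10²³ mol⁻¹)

Φ = 0.61

Product: 3.72×10²⁰ / 6.022×10²³ = 6.177×10⁻⁴ mol.
Photon energy at 502 nm: hc/λ = (6.626×10⁻³⁴)(2.998×10⁸)/(502×10⁻⁹) = 3.957×10⁻¹⁹ J.
Energy delivered: (1.11 W)(229.8 s) = 255.1 J.
Photons incident: 255.1 / 3.957×10⁻¹⁹ = 6.447×10²⁰, i.e. 6.447×10²⁰/6.022×10²³ = 0.001071 mol.
Fraction absorbed: 1 − 10^(−1.28) = 0.9475.
Photons absorbed: 0.9475 × 0.001071 = 0.001015 mol.
Φ = 6.177×10⁻⁴ mol / 0.001015 mol photons = 0.61.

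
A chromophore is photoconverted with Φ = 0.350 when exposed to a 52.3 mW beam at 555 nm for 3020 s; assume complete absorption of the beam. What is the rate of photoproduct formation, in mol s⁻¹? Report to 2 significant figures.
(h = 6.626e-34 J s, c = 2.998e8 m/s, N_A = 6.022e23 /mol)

8.5e-8 mol s⁻¹

Photon energy at 555 nm: hc/λ = (6.626e-34)(2.998e8)/(555e-9) = 3.579e-19 J.
Energy delivered: (52.3 mW)(3020 s) = 157.9 J.
Photons incident: 157.9 / 3.579e-19 = 4.412e20, i.e. 4.412e20/6.022e23 = 7.326e-4 mol.
Product formed: 0.350 × 7.326e-4 = 2.564e-4 mol.
Rate: 2.564e-4 / 3020 s = 8.5e-8 mol s⁻¹.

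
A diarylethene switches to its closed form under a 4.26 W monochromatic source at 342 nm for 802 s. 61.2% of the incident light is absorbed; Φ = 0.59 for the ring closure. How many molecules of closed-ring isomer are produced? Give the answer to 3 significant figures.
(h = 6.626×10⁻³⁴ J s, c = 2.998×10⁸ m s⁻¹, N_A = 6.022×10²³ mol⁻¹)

Photon energy at 342 nm: hc/λ = (6.626×10⁻³⁴)(2.998×10⁸)/(342×10⁻⁹) = 5.808×10⁻¹⁹ J.
Energy delivered: (4.26 W)(802 s) = 3417 J.
Photons incident: 3417 / 5.808×10⁻¹⁹ = 5.883×10²¹, i.e. 5.883×10²¹/6.022×10²³ = 0.009769 mol.
Photons absorbed: 0.612 × 0.009769 = 0.005979 mol.
Product: Φ × n_abs = 0.59 × 0.005979 = 0.003528 mol.
As a count: 0.003528 × 6.022×10²³ = 2.12×10²¹.

2.12×10²¹ molecules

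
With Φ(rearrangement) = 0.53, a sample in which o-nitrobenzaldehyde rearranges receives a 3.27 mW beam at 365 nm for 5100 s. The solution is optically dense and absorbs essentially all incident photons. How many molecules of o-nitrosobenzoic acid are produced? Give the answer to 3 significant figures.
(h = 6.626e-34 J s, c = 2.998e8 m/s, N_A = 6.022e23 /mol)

1.62e19 molecules

Photon energy at 365 nm: hc/λ = (6.626e-34)(2.998e8)/(365e-9) = 5.442e-19 J.
Energy delivered: (3.27 mW)(5100 s) = 16.68 J.
Photons incident: 16.68 / 5.442e-19 = 3.065e19, i.e. 3.065e19/6.022e23 = 5.090e-5 mol.
Product: Φ × n_abs = 0.53 × 5.090e-5 = 2.698e-5 mol.
As a count: 2.698e-5 × 6.022e23 = 1.62e19.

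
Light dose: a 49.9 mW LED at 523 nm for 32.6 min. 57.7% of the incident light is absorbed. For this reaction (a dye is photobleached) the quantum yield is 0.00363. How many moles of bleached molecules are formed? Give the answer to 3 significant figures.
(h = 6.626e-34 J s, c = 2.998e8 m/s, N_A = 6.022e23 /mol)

8.94e-7 mol

Photon energy at 523 nm: hc/λ = (6.626e-34)(2.998e8)/(523e-9) = 3.798e-19 J.
Energy delivered: (49.9 mW)(1956 s) = 97.60 J.
Photons incident: 97.60 / 3.798e-19 = 2.570e20, i.e. 2.570e20/6.022e23 = 4.268e-4 mol.
Photons absorbed: 0.577 × 4.268e-4 = 2.463e-4 mol.
Product: Φ × n_abs = 0.00363 × 2.463e-4 = 8.941e-7 mol.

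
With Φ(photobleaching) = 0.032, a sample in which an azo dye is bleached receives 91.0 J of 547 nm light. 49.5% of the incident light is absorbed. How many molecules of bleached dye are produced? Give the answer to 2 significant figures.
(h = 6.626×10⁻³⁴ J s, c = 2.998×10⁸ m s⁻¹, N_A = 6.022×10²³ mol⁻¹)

4.0×10¹⁸ molecules

Photon energy at 547 nm: hc/λ = (6.626×10⁻³⁴)(2.998×10⁸)/(547×10⁻⁹) = 3.632×10⁻¹⁹ J.
Photons incident: 91.0 / 3.632×10⁻¹⁹ = 2.506×10²⁰, i.e. 2.506×10²⁰/6.022×10²³ = 4.161×10⁻⁴ mol.
Photons absorbed: 0.495 × 4.161×10⁻⁴ = 2.060×10⁻⁴ mol.
Product: Φ × n_abs = 0.032 × 2.060×10⁻⁴ = 6.592×10⁻⁶ mol.
As a count: 6.592×10⁻⁶ × 6.022×10²³ = 4.0×10¹⁸.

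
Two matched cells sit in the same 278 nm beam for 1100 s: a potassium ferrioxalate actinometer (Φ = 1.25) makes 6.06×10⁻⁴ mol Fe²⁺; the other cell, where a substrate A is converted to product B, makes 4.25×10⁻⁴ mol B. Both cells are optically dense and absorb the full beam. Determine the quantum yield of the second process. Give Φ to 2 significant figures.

Φ = 0.88

Photons absorbed by the actinometer: 6.06×10⁻⁴ / 1.25 = 4.848×10⁻⁴ mol.
Φ(unknown) = 4.25×10⁻⁴ / 4.848×10⁻⁴ = 0.88.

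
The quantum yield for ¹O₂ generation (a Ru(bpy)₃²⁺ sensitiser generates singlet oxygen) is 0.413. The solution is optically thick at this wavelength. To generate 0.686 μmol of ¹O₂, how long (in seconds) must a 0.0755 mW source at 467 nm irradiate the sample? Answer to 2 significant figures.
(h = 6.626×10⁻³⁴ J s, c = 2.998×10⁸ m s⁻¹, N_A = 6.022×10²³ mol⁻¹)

Product: 0.686 μmol = 6.86×10⁻⁷ mol.
Photons that must be absorbed: 6.86×10⁻⁷ / 0.413 = 1.661×10⁻⁶ mol.
Photon energy: hc/λ = 4.254×10⁻¹⁹ J; per mole, 2.562×10⁵ J mol⁻¹.
Energy required: 1.661×10⁻⁶ × 2.562×10⁵ = 0.4255 J.
Time: 0.4255 J / 7.55e-05 W = 5600 s.

t ≈ 5600 s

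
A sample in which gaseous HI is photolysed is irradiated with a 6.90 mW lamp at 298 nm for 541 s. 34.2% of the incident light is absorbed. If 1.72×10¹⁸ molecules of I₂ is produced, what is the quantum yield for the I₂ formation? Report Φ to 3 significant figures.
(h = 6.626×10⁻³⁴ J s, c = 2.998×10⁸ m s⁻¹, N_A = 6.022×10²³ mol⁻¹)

Φ = 0.898

Product: 1.72×10¹⁸ / 6.022×10²³ = 2.856×10⁻⁶ mol.
Photon energy at 298 nm: hc/λ = (6.626×10⁻³⁴)(2.998×10⁸)/(298×10⁻⁹) = 6.666×10⁻¹⁹ J.
Energy delivered: (6.90 mW)(541 s) = 3.733 J.
Photons incident: 3.733 / 6.666×10⁻¹⁹ = 5.600×10¹⁸, i.e. 5.600×10¹⁸/6.022×10²³ = 9.299×10⁻⁶ mol.
Photons absorbed: 0.342 × 9.299×10⁻⁶ = 3.180×10⁻⁶ mol.
Φ = 2.856×10⁻⁶ mol / 3.180×10⁻⁶ mol photons = 0.898.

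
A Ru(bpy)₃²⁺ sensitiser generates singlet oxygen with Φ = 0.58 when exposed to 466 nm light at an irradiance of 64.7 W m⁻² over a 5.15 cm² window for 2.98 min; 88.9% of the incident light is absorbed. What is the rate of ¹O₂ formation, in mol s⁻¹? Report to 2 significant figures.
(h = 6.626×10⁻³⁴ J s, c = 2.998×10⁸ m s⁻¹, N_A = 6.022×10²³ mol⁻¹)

Photon energy at 466 nm: hc/λ = (6.626×10⁻³⁴)(2.998×10⁸)/(466×10⁻⁹) = 4.263×10⁻¹⁹ J.
Energy delivered: (64.7 W m⁻²)(5.15×10⁻⁴ m²)(178.8 s) = 5.958 J.
Photons incident: 5.958 / 4.263×10⁻¹⁹ = 1.398×10¹⁹, i.e. 1.398×10¹⁹/6.022×10²³ = 2.321×10⁻⁵ mol.
Photons absorbed: 0.889 × 2.321×10⁻⁵ = 2.063×10⁻⁵ mol.
Product formed: 0.58 × 2.063×10⁻⁵ = 1.197×10⁻⁵ mol.
Rate: 1.197×10⁻⁵ / 178.8 s = 6.7×10⁻⁸ mol s⁻¹.

6.7×10⁻⁸ mol s⁻¹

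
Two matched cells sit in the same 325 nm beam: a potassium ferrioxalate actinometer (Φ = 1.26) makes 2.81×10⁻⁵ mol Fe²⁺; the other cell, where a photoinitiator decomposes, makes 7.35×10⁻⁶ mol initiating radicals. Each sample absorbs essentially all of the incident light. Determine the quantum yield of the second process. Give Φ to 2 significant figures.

Φ = 0.33

Photons absorbed by the actinometer: 2.81×10⁻⁵ / 1.26 = 2.230×10⁻⁵ mol.
Φ(unknown) = 7.35×10⁻⁶ / 2.230×10⁻⁵ = 0.33.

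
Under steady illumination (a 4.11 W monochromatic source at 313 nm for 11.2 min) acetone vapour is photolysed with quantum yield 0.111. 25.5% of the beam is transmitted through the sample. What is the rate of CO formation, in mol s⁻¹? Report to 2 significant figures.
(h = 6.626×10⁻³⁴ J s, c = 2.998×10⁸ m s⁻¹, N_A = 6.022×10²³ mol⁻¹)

Photon energy at 313 nm: hc/λ = (6.626×10⁻³⁴)(2.998×10⁸)/(313×10⁻⁹) = 6.347×10⁻¹⁹ J.
Energy delivered: (4.11 W)(672 s) = 2762 J.
Photons incident: 2762 / 6.347×10⁻¹⁹ = 4.352×10²¹, i.e. 4.352×10²¹/6.022×10²³ = 0.007227 mol.
Fraction absorbed: 1 − 25.5/100 = 0.7450.
Photons absorbed: 0.7450 × 0.007227 = 0.005384 mol.
Product formed: 0.111 × 0.005384 = 5.976×10⁻⁴ mol.
Rate: 5.976×10⁻⁴ / 672 s = 8.9×10⁻⁷ mol s⁻¹.

8.9×10⁻⁷ mol s⁻¹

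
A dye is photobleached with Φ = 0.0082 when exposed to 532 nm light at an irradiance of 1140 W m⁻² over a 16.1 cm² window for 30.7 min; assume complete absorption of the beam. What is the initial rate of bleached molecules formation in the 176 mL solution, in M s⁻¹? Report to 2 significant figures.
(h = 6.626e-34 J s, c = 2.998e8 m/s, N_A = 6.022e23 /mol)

Photon energy at 532 nm: hc/λ = (6.626e-34)(2.998e8)/(532e-9) = 3.734e-19 J.
Energy delivered: (1140 W m⁻²)(16.1e-4 m²)(1842 s) = 3381 J.
Photons incident: 3381 / 3.734e-19 = 9.055e21, i.e. 9.055e21/6.022e23 = 0.01504 mol.
Product formed: 0.0082 × 0.01504 = 1.233e-4 mol.
Rate: 1.233e-4 mol / (1842 s × 0.176 L) = 3.8e-7 M s⁻¹.

3.8e-7 M s⁻¹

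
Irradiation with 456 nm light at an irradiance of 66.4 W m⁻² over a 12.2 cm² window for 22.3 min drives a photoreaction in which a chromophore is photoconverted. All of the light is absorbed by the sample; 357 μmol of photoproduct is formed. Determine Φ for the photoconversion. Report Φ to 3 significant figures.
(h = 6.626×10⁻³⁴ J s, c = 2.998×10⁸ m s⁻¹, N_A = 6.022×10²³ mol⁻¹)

Product: 357 μmol = 3.57×10⁻⁴ mol.
Photon energy at 456 nm: hc/λ = (6.626×10⁻³⁴)(2.998×10⁸)/(456×10⁻⁹) = 4.356×10⁻¹⁹ J.
Energy delivered: (66.4 W m⁻²)(12.2×10⁻⁴ m²)(1338 s) = 108.4 J.
Photons incident: 108.4 / 4.356×10⁻¹⁹ = 2.489×10²⁰, i.e. 2.489×10²⁰/6.022×10²³ = 4.133×10⁻⁴ mol.
Φ = 3.57×10⁻⁴ mol / 4.133×10⁻⁴ mol photons = 0.864.

Φ = 0.864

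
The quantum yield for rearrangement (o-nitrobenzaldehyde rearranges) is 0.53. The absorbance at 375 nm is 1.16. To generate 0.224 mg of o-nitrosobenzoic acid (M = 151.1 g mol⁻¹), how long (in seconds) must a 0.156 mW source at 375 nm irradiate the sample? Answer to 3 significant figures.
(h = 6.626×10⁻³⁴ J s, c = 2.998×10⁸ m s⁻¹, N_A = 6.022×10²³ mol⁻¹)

Product: 0.224 mg / 151.1 g mol⁻¹ = 1.482×10⁻⁶ mol.
Photons that must be absorbed: 1.482×10⁻⁶ / 0.53 = 2.796×10⁻⁶ mol.
Fraction absorbed: 1 − 10^(−1.16) = 0.9308.
Incident photons needed: 2.796×10⁻⁶ / 0.9308 = 3.004×10⁻⁶ mol.
Photon energy: hc/λ = 5.297×10⁻¹⁹ J; per mole, 3.190×10⁵ J mol⁻¹.
Energy required: 3.004×10⁻⁶ × 3.190×10⁵ = 0.9583 J.
Time: 0.9583 J / 0.000156 W = 6140 s.

t ≈ 6140 s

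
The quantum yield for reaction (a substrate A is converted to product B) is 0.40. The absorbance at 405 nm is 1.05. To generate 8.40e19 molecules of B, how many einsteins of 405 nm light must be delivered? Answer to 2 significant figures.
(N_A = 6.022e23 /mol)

Product: 8.40e19 / 6.022e23 = 1.395e-4 mol.
Photons that must be absorbed: 1.395e-4 / 0.40 = 3.488e-4 mol.
Fraction absorbed: 1 − 10^(−1.05) = 0.9109.
Incident photons needed: 3.488e-4 / 0.9109 = 3.829e-4 mol.

3.8e-4 einstein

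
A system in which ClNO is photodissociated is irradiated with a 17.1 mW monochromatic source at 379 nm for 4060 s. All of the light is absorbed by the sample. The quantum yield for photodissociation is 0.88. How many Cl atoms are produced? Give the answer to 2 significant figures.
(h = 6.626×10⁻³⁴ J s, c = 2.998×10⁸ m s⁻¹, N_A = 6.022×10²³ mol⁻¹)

1.2×10²⁰ atoms

Photon energy at 379 nm: hc/λ = (6.626×10⁻³⁴)(2.998×10⁸)/(379×10⁻⁹) = 5.241×10⁻¹⁹ J.
Energy delivered: (17.1 mW)(4060 s) = 69.43 J.
Photons incident: 69.43 / 5.241×10⁻¹⁹ = 1.325×10²⁰, i.e. 1.325×10²⁰/6.022×10²³ = 2.200×10⁻⁴ mol.
Product: Φ × n_abs = 0.88 × 2.200×10⁻⁴ = 1.936×10⁻⁴ mol.
As a count: 1.936×10⁻⁴ × 6.022×10²³ = 1.2×10²⁰.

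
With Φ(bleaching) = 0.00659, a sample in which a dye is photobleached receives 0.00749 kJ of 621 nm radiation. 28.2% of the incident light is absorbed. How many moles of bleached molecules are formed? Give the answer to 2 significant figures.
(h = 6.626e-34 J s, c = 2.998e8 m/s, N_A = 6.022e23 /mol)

Photon energy at 621 nm: hc/λ = (6.626e-34)(2.998e8)/(621e-9) = 3.199e-19 J.
Incident energy: 0.00749 kJ = 7.49 J.
Photons incident: 7.49 / 3.199e-19 = 2.341e19, i.e. 2.341e19/6.022e23 = 3.887e-5 mol.
Photons absorbed: 0.282 × 3.887e-5 = 1.096e-5 mol.
Product: Φ × n_abs = 0.00659 × 1.096e-5 = 7.223e-8 mol.

7.2e-8 mol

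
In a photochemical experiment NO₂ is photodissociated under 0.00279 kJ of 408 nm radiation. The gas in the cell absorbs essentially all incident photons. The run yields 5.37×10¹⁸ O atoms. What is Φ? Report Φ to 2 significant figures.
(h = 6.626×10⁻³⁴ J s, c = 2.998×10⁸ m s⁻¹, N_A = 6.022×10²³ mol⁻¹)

Φ = 0.94

Product: 5.37×10¹⁸ / 6.022×10²³ = 8.917×10⁻⁶ mol.
Photon energy at 408 nm: hc/λ = (6.626×10⁻³⁴)(2.998×10⁸)/(408×10⁻⁹) = 4.869×10⁻¹⁹ J.
Incident energy: 0.00279 kJ = 2.79 J.
Photons incident: 2.79 / 4.869×10⁻¹⁹ = 5.730×10¹⁸, i.e. 5.730×10¹⁸/6.022×10²³ = 9.515×10⁻⁶ mol.
Φ = 8.917×10⁻⁶ mol / 9.515×10⁻⁶ mol photons = 0.94.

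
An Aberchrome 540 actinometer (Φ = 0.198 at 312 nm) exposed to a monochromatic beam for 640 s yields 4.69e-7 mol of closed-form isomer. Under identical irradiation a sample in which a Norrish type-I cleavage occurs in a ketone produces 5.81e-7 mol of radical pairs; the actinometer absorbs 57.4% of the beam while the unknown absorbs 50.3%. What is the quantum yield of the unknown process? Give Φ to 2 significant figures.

Φ = 0.28

Photons absorbed by the actinometer: 4.69e-7 / 0.198 = 2.369e-6 mol.
Incident flux: 2.369e-6 / 0.574 = 4.127e-6 einstein.
Absorbed by unknown: 0.503 × 4.127e-6 = 2.076e-6 mol.
Φ(unknown) = 5.81e-7 / 2.076e-6 = 0.28.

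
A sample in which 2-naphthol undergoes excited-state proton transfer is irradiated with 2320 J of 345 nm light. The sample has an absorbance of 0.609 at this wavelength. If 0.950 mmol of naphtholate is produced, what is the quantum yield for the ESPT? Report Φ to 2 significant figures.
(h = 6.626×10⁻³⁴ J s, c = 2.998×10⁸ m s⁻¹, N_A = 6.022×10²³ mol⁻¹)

Product: 0.950 mmol = 9.50×10⁻⁴ mol.
Photon energy at 345 nm: hc/λ = (6.626×10⁻³⁴)(2.998×10⁸)/(345×10⁻⁹) = 5.758×10⁻¹⁹ J.
Photons incident: 2320 / 5.758×10⁻¹⁹ = 4.029×10²¹, i.e. 4.029×10²¹/6.022×10²³ = 0.006690 mol.
Fraction absorbed: 1 − 10^(−0.609) = 0.7540.
Photons absorbed: 0.7540 × 0.006690 = 0.005044 mol.
Φ = 9.50×10⁻⁴ mol / 0.005044 mol photons = 0.19.

Φ = 0.19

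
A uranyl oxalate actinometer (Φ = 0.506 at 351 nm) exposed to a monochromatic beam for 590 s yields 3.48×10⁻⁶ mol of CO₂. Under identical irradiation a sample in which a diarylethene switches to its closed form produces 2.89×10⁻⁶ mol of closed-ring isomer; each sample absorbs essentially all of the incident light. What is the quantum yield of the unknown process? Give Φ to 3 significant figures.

Φ = 0.420

Photons absorbed by the actinometer: 3.48×10⁻⁶ / 0.506 = 6.877×10⁻⁶ mol.
Φ(unknown) = 2.89×10⁻⁶ / 6.877×10⁻⁶ = 0.420.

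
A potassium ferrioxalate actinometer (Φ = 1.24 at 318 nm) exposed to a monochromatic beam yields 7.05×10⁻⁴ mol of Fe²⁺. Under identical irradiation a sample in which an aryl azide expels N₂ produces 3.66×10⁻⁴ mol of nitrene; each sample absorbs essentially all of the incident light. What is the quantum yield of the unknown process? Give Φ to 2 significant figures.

Φ = 0.64

Photons absorbed by the actinometer: 7.05×10⁻⁴ / 1.24 = 5.685×10⁻⁴ mol.
Φ(unknown) = 3.66×10⁻⁴ / 5.685×10⁻⁴ = 0.64.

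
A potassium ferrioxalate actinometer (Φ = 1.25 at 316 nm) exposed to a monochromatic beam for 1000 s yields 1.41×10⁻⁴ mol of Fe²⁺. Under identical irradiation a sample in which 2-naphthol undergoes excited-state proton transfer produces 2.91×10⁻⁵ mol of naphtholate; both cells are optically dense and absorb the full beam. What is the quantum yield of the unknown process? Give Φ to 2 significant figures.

Φ = 0.26

Photons absorbed by the actinometer: 1.41×10⁻⁴ / 1.25 = 1.128×10⁻⁴ mol.
Φ(unknown) = 2.91×10⁻⁵ / 1.128×10⁻⁴ = 0.26.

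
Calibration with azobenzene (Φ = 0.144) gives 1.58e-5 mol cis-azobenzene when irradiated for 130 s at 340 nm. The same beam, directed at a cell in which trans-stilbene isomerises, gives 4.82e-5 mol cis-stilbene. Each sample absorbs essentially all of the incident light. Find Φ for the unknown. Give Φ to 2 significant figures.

Photons absorbed by the actinometer: 1.58e-5 / 0.144 = 1.097e-4 mol.
Φ(unknown) = 4.82e-5 / 1.097e-4 = 0.44.

Φ = 0.44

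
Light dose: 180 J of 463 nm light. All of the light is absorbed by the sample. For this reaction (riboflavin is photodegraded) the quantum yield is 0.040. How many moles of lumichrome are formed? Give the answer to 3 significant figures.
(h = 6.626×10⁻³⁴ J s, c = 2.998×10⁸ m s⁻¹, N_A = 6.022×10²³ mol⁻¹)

Photon energy at 463 nm: hc/λ = (6.626×10⁻³⁴)(2.998×10⁸)/(463×10⁻⁹) = 4.290×10⁻¹⁹ J.
Photons incident: 180 / 4.290×10⁻¹⁹ = 4.196×10²⁰, i.e. 4.196×10²⁰/6.022×10²³ = 6.968×10⁻⁴ mol.
Product: Φ × n_abs = 0.040 × 6.968×10⁻⁴ = 2.787×10⁻⁵ mol.

2.79×10⁻⁵ mol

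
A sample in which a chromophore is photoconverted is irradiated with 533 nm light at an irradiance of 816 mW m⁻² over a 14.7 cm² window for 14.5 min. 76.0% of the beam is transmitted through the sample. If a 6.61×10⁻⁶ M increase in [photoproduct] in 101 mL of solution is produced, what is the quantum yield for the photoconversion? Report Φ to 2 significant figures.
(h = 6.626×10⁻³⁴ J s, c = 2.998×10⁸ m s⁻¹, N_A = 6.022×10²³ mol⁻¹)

Product: (6.61×10⁻⁶ M)(0.101 L) = 6.676×10⁻⁷ mol.
Photon energy at 533 nm: hc/λ = (6.626×10⁻³⁴)(2.998×10⁸)/(533×10⁻⁹) = 3.727×10⁻¹⁹ J.
Energy delivered: (816 mW m⁻²)(14.7×10⁻⁴ m²)(870 s) = 1.044 J.
Photons incident: 1.044 / 3.727×10⁻¹⁹ = 2.801×10¹⁸, i.e. 2.801×10¹⁸/6.022×10²³ = 4.651×10⁻⁶ mol.
Fraction absorbed: 1 − 76.0/100 = 0.2400.
Photons absorbed: 0.2400 × 4.651×10⁻⁶ = 1.116×10⁻⁶ mol.
Φ = 6.676×10⁻⁷ mol / 1.116×10⁻⁶ mol photons = 0.60.

Φ = 0.60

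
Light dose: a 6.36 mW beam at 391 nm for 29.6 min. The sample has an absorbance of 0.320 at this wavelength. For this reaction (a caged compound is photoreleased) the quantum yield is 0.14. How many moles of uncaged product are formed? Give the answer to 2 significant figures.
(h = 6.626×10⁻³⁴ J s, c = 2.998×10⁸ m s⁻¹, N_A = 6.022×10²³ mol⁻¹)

2.7×10⁻⁶ mol

Photon energy at 391 nm: hc/λ = (6.626×10⁻³⁴)(2.998×10⁸)/(391×10⁻⁹) = 5.080×10⁻¹⁹ J.
Energy delivered: (6.36 mW)(1776 s) = 11.30 J.
Photons incident: 11.30 / 5.080×10⁻¹⁹ = 2.224×10¹⁹, i.e. 2.224×10¹⁹/6.022×10²³ = 3.693×10⁻⁵ mol.
Fraction absorbed: 1 − 10^(−0.320) = 0.5214.
Photons absorbed: 0.5214 × 3.693×10⁻⁵ = 1.926×10⁻⁵ mol.
Product: Φ × n_abs = 0.14 × 1.926×10⁻⁵ = 2.696×10⁻⁶ mol.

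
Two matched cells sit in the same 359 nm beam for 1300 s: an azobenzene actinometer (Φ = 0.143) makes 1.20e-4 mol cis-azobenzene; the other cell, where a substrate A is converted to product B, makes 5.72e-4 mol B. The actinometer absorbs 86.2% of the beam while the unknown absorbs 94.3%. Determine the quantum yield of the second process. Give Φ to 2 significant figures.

Φ = 0.62

Photons absorbed by the actinometer: 1.20e-4 / 0.143 = 8.392e-4 mol.
Incident flux: 8.392e-4 / 0.862 = 9.735e-4 einstein.
Absorbed by unknown: 0.943 × 9.735e-4 = 9.180e-4 mol.
Φ(unknown) = 5.72e-4 / 9.180e-4 = 0.62.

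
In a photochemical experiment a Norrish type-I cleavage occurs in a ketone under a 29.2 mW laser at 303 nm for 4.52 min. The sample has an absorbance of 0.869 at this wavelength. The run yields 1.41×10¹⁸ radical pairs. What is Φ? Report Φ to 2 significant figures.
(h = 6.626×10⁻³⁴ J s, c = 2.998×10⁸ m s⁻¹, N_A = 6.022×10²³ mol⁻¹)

Φ = 0.13

Product: 1.41×10¹⁸ / 6.022×10²³ = 2.341×10⁻⁶ mol.
Photon energy at 303 nm: hc/λ = (6.626×10⁻³⁴)(2.998×10⁸)/(303×10⁻⁹) = 6.556×10⁻¹⁹ J.
Energy delivered: (29.2 mW)(271.2 s) = 7.919 J.
Photons incident: 7.919 / 6.556×10⁻¹⁹ = 1.208×10¹⁹, i.e. 1.208×10¹⁹/6.022×10²³ = 2.006×10⁻⁵ mol.
Fraction absorbed: 1 − 10^(−0.869) = 0.8648.
Photons absorbed: 0.8648 × 2.006×10⁻⁵ = 1.735×10⁻⁵ mol.
Φ = 2.341×10⁻⁶ mol / 1.735×10⁻⁵ mol photons = 0.13.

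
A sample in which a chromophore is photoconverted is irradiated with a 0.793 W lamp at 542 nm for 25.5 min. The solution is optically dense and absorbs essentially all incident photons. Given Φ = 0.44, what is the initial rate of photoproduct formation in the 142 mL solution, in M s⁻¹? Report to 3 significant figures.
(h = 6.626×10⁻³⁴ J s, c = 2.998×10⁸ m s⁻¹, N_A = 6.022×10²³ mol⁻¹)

Photon energy at 542 nm: hc/λ = (6.626×10⁻³⁴)(2.998×10⁸)/(542×10⁻⁹) = 3.665×10⁻¹⁹ J.
Energy delivered: (0.793 W)(1530 s) = 1213 J.
Photons incident: 1213 / 3.665×10⁻¹⁹ = 3.310×10²¹, i.e. 3.310×10²¹/6.022×10²³ = 0.005497 mol.
Product formed: 0.44 × 0.005497 = 0.002419 mol.
Rate: 0.002419 mol / (1530 s × 0.142 L) = 1.11×10⁻⁵ M s⁻¹.

1.11×10⁻⁵ M s⁻¹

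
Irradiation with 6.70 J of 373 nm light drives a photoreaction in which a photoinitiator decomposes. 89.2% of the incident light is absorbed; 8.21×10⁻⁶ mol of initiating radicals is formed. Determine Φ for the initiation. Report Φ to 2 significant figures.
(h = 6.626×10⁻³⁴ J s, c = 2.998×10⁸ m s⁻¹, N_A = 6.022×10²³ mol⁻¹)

Φ = 0.44

Photon energy at 373 nm: hc/λ = (6.626×10⁻³⁴)(2.998×10⁸)/(373×10⁻⁹) = 5.326×10⁻¹⁹ J.
Photons incident: 6.70 / 5.326×10⁻¹⁹ = 1.258×10¹⁹, i.e. 1.258×10¹⁹/6.022×10²³ = 2.089×10⁻⁵ mol.
Photons absorbed: 0.892 × 2.089×10⁻⁵ = 1.863×10⁻⁵ mol.
Φ = 8.21×10⁻⁶ mol / 1.863×10⁻⁵ mol photons = 0.44.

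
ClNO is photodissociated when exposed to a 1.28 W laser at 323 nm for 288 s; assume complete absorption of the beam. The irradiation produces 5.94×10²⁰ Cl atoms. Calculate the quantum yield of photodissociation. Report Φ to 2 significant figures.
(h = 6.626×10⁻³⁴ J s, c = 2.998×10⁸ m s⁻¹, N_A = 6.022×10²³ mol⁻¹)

Product: 5.94×10²⁰ / 6.022×10²³ = 9.864×10⁻⁴ mol.
Photon energy at 323 nm: hc/λ = (6.626×10⁻³⁴)(2.998×10⁸)/(323×10⁻⁹) = 6.150×10⁻¹⁹ J.
Energy delivered: (1.28 W)(288 s) = 368.6 J.
Photons incident: 368.6 / 6.150×10⁻¹⁹ = 5.993×10²⁰, i.e. 5.993×10²⁰/6.022×10²³ = 9.952×10⁻⁴ mol.
Φ = 9.864×10⁻⁴ mol / 9.952×10⁻⁴ mol photons = 0.99.

Φ = 0.99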